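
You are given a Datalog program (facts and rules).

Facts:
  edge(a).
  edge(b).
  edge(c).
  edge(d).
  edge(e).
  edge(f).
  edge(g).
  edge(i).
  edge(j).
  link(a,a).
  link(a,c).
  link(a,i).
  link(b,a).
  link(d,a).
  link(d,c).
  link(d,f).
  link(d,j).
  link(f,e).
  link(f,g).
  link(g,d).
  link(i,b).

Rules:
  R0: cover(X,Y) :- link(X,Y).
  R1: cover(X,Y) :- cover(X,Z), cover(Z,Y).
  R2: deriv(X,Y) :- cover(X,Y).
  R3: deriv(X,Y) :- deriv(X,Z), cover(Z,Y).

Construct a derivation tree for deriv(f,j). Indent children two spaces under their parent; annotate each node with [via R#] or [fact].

round 1: derive cover(a,a) via R0 from link(a,a)
round 1: derive cover(a,c) via R0 from link(a,c)
round 1: derive cover(a,i) via R0 from link(a,i)
round 1: derive cover(b,a) via R0 from link(b,a)
round 1: derive cover(d,a) via R0 from link(d,a)
round 1: derive cover(d,c) via R0 from link(d,c)
round 1: derive cover(d,f) via R0 from link(d,f)
round 1: derive cover(d,j) via R0 from link(d,j)
round 1: derive cover(f,e) via R0 from link(f,e)
round 1: derive cover(f,g) via R0 from link(f,g)
round 1: derive cover(g,d) via R0 from link(g,d)
round 1: derive cover(i,b) via R0 from link(i,b)
round 2: derive cover(a,b) via R1 from cover(a,i), cover(i,b)
round 2: derive cover(b,c) via R1 from cover(b,a), cover(a,c)
round 2: derive cover(b,i) via R1 from cover(b,a), cover(a,i)
round 2: derive cover(d,e) via R1 from cover(d,f), cover(f,e)
round 2: derive cover(d,g) via R1 from cover(d,f), cover(f,g)
round 2: derive cover(d,i) via R1 from cover(d,a), cover(a,i)
round 2: derive cover(f,d) via R1 from cover(f,g), cover(g,d)
round 2: derive cover(g,a) via R1 from cover(g,d), cover(d,a)
round 2: derive cover(g,c) via R1 from cover(g,d), cover(d,c)
round 2: derive cover(g,f) via R1 from cover(g,d), cover(d,f)
round 2: derive cover(g,j) via R1 from cover(g,d), cover(d,j)
round 2: derive cover(i,a) via R1 from cover(i,b), cover(b,a)
round 2: derive deriv(a,a) via R2 from cover(a,a)
round 2: derive deriv(a,c) via R2 from cover(a,c)
round 2: derive deriv(a,i) via R2 from cover(a,i)
round 2: derive deriv(b,a) via R2 from cover(b,a)
round 2: derive deriv(d,a) via R2 from cover(d,a)
round 2: derive deriv(d,c) via R2 from cover(d,c)
round 2: derive deriv(d,f) via R2 from cover(d,f)
round 2: derive deriv(d,j) via R2 from cover(d,j)
round 2: derive deriv(f,e) via R2 from cover(f,e)
round 2: derive deriv(f,g) via R2 from cover(f,g)
round 2: derive deriv(g,d) via R2 from cover(g,d)
round 2: derive deriv(i,b) via R2 from cover(i,b)
round 3: derive cover(b,b) via R1 from cover(b,a), cover(a,b)
round 3: derive cover(d,b) via R1 from cover(d,a), cover(a,b)
round 3: derive cover(d,d) via R1 from cover(d,f), cover(f,d)
round 3: derive cover(f,a) via R1 from cover(f,d), cover(d,a)
round 3: derive cover(f,c) via R1 from cover(f,d), cover(d,c)
round 3: derive cover(f,f) via R1 from cover(f,d), cover(d,f)
round 3: derive cover(f,i) via R1 from cover(f,d), cover(d,i)
round 3: derive cover(f,j) via R1 from cover(f,d), cover(d,j)
round 3: derive cover(g,b) via R1 from cover(g,a), cover(a,b)
round 3: derive cover(g,e) via R1 from cover(g,d), cover(d,e)
round 3: derive cover(g,g) via R1 from cover(g,d), cover(d,g)
round 3: derive cover(g,i) via R1 from cover(g,a), cover(a,i)
round 3: derive cover(i,c) via R1 from cover(i,a), cover(a,c)
round 3: derive cover(i,i) via R1 from cover(i,a), cover(a,i)
round 3: derive deriv(a,b) via R2 from cover(a,b)
round 3: derive deriv(b,c) via R2 from cover(b,c)
round 3: derive deriv(b,i) via R2 from cover(b,i)
round 3: derive deriv(d,e) via R2 from cover(d,e)
round 3: derive deriv(d,g) via R2 from cover(d,g)
round 3: derive deriv(d,i) via R2 from cover(d,i)
round 3: derive deriv(f,d) via R2 from cover(f,d)
round 3: derive deriv(g,a) via R2 from cover(g,a)
round 3: derive deriv(g,c) via R2 from cover(g,c)
round 3: derive deriv(g,f) via R2 from cover(g,f)
round 3: derive deriv(g,j) via R2 from cover(g,j)
round 3: derive deriv(i,a) via R2 from cover(i,a)
round 3: derive deriv(b,b) via R3 from deriv(b,a), cover(a,b)
round 3: derive deriv(d,b) via R3 from deriv(d,a), cover(a,b)
round 3: derive deriv(d,d) via R3 from deriv(d,f), cover(f,d)
round 3: derive deriv(f,a) via R3 from deriv(f,g), cover(g,a)
round 3: derive deriv(f,c) via R3 from deriv(f,g), cover(g,c)
round 3: derive deriv(f,f) via R3 from deriv(f,g), cover(g,f)
round 3: derive deriv(f,j) via R3 from deriv(f,g), cover(g,j)
round 3: derive deriv(g,e) via R3 from deriv(g,d), cover(d,e)
round 3: derive deriv(g,g) via R3 from deriv(g,d), cover(d,g)
round 3: derive deriv(g,i) via R3 from deriv(g,d), cover(d,i)
round 3: derive deriv(i,c) via R3 from deriv(i,b), cover(b,c)
round 3: derive deriv(i,i) via R3 from deriv(i,b), cover(b,i)
round 4: derive cover(f,b) via R1 from cover(f,a), cover(a,b)
round 4: derive deriv(f,i) via R2 from cover(f,i)
round 4: derive deriv(g,b) via R2 from cover(g,b)
round 4: derive deriv(f,b) via R3 from deriv(f,a), cover(a,b)

deriv(f,j)  [via R3]
  deriv(f,g)  [via R2]
    cover(f,g)  [via R0]
      link(f,g)  [fact]
  cover(g,j)  [via R1]
    cover(g,d)  [via R0]
      link(g,d)  [fact]
    cover(d,j)  [via R0]
      link(d,j)  [fact]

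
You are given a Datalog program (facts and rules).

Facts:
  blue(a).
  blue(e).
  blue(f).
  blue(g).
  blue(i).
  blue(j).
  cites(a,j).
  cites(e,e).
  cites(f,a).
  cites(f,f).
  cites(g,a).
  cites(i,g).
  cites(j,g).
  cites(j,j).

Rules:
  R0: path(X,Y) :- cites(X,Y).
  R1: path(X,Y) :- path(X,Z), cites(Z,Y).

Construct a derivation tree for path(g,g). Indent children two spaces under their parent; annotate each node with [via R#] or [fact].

path(g,g)  [via R1]
  path(g,j)  [via R1]
    path(g,a)  [via R0]
      cites(g,a)  [fact]
    cites(a,j)  [fact]
  cites(j,g)  [fact]

round 1: derive path(a,j) via R0 from cites(a,j)
round 1: derive path(e,e) via R0 from cites(e,e)
round 1: derive path(f,a) via R0 from cites(f,a)
round 1: derive path(f,f) via R0 from cites(f,f)
round 1: derive path(g,a) via R0 from cites(g,a)
round 1: derive path(i,g) via R0 from cites(i,g)
round 1: derive path(j,g) via R0 from cites(j,g)
round 1: derive path(j,j) via R0 from cites(j,j)
round 2: derive path(a,g) via R1 from path(a,j), cites(j,g)
round 2: derive path(f,j) via R1 from path(f,a), cites(a,j)
round 2: derive path(g,j) via R1 from path(g,a), cites(a,j)
round 2: derive path(i,a) via R1 from path(i,g), cites(g,a)
round 2: derive path(j,a) via R1 from path(j,g), cites(g,a)
round 3: derive path(a,a) via R1 from path(a,g), cites(g,a)
round 3: derive path(f,g) via R1 from path(f,j), cites(j,g)
round 3: derive path(g,g) via R1 from path(g,j), cites(j,g)
round 3: derive path(i,j) via R1 from path(i,a), cites(a,j)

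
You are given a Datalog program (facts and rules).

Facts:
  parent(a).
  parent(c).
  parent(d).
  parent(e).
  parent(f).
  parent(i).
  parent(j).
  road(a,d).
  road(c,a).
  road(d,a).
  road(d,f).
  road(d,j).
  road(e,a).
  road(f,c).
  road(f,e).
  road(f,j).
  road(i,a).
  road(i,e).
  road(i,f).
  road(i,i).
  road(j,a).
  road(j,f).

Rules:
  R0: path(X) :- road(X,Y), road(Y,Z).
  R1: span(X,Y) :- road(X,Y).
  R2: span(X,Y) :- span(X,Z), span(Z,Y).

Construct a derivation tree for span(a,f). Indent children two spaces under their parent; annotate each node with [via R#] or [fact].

round 1: derive span(a,d) via R1 from road(a,d)
round 1: derive span(c,a) via R1 from road(c,a)
round 1: derive span(d,a) via R1 from road(d,a)
round 1: derive span(d,f) via R1 from road(d,f)
round 1: derive span(d,j) via R1 from road(d,j)
round 1: derive span(e,a) via R1 from road(e,a)
round 1: derive span(f,c) via R1 from road(f,c)
round 1: derive span(f,e) via R1 from road(f,e)
round 1: derive span(f,j) via R1 from road(f,j)
round 1: derive span(i,a) via R1 from road(i,a)
round 1: derive span(i,e) via R1 from road(i,e)
round 1: derive span(i,f) via R1 from road(i,f)
round 1: derive span(i,i) via R1 from road(i,i)
round 1: derive span(j,a) via R1 from road(j,a)
round 1: derive span(j,f) via R1 from road(j,f)
round 2: derive span(a,a) via R2 from span(a,d), span(d,a)
round 2: derive span(a,f) via R2 from span(a,d), span(d,f)
round 2: derive span(a,j) via R2 from span(a,d), span(d,j)
round 2: derive span(c,d) via R2 from span(c,a), span(a,d)
round 2: derive span(d,c) via R2 from span(d,f), span(f,c)
round 2: derive span(d,d) via R2 from span(d,a), span(a,d)
round 2: derive span(d,e) via R2 from span(d,f), span(f,e)
round 2: derive span(e,d) via R2 from span(e,a), span(a,d)
round 2: derive span(f,a) via R2 from span(f,c), span(c,a)
round 2: derive span(f,f) via R2 from span(f,j), span(j,f)
round 2: derive span(i,c) via R2 from span(i,f), span(f,c)
round 2: derive span(i,d) via R2 from span(i,a), span(a,d)
round 2: derive span(i,j) via R2 from span(i,f), span(f,j)
round 2: derive span(j,c) via R2 from span(j,f), span(f,c)
round 2: derive span(j,d) via R2 from span(j,a), span(a,d)
round 2: derive span(j,e) via R2 from span(j,f), span(f,e)
round 2: derive span(j,j) via R2 from span(j,f), span(f,j)
round 3: derive span(a,c) via R2 from span(a,d), span(d,c)
round 3: derive span(a,e) via R2 from span(a,d), span(d,e)
round 3: derive span(c,c) via R2 from span(c,d), span(d,c)
round 3: derive span(c,e) via R2 from span(c,d), span(d,e)
round 3: derive span(c,f) via R2 from span(c,a), span(a,f)
round 3: derive span(c,j) via R2 from span(c,a), span(a,j)
round 3: derive span(e,c) via R2 from span(e,d), span(d,c)
round 3: derive span(e,e) via R2 from span(e,d), span(d,e)
round 3: derive span(e,f) via R2 from span(e,a), span(a,f)
round 3: derive span(e,j) via R2 from span(e,a), span(a,j)
round 3: derive span(f,d) via R2 from span(f,a), span(a,d)

span(a,f)  [via R2]
  span(a,d)  [via R1]
    road(a,d)  [fact]
  span(d,f)  [via R1]
    road(d,f)  [fact]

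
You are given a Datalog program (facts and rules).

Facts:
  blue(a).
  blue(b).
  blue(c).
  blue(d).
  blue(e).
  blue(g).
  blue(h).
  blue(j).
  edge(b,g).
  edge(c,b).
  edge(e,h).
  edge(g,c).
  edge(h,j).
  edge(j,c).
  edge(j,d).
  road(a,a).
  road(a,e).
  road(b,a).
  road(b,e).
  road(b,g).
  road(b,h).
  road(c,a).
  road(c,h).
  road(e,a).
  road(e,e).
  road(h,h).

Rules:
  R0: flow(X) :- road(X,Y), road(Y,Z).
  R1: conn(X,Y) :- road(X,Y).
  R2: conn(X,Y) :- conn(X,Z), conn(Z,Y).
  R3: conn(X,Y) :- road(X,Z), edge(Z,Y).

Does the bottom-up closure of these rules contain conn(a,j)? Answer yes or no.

yes

round 1: derive conn(a,a) via R1 from road(a,a)
round 1: derive conn(a,e) via R1 from road(a,e)
round 1: derive conn(b,a) via R1 from road(b,a)
round 1: derive conn(b,e) via R1 from road(b,e)
round 1: derive conn(b,g) via R1 from road(b,g)
round 1: derive conn(b,h) via R1 from road(b,h)
round 1: derive conn(c,a) via R1 from road(c,a)
round 1: derive conn(c,h) via R1 from road(c,h)
round 1: derive conn(e,a) via R1 from road(e,a)
round 1: derive conn(e,e) via R1 from road(e,e)
round 1: derive conn(h,h) via R1 from road(h,h)
round 1: derive conn(a,h) via R3 from road(a,e), edge(e,h)
round 1: derive conn(b,c) via R3 from road(b,g), edge(g,c)
round 1: derive conn(b,j) via R3 from road(b,h), edge(h,j)
round 1: derive conn(c,j) via R3 from road(c,h), edge(h,j)
round 1: derive conn(e,h) via R3 from road(e,e), edge(e,h)
round 1: derive conn(h,j) via R3 from road(h,h), edge(h,j)
round 2: derive conn(a,j) via R2 from conn(a,h), conn(h,j)
round 2: derive conn(c,e) via R2 from conn(c,a), conn(a,e)
round 2: derive conn(e,j) via R2 from conn(e,h), conn(h,j)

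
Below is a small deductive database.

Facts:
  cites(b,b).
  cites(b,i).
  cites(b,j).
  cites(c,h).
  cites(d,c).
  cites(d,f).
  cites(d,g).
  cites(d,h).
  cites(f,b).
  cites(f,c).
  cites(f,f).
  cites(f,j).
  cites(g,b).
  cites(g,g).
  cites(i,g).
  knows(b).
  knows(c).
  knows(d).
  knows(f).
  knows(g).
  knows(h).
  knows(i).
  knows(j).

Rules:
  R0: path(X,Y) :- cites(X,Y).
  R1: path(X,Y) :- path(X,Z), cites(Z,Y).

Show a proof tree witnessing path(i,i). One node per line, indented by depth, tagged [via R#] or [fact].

path(i,i)  [via R1]
  path(i,b)  [via R1]
    path(i,g)  [via R0]
      cites(i,g)  [fact]
    cites(g,b)  [fact]
  cites(b,i)  [fact]

round 1: derive path(b,b) via R0 from cites(b,b)
round 1: derive path(b,i) via R0 from cites(b,i)
round 1: derive path(b,j) via R0 from cites(b,j)
round 1: derive path(c,h) via R0 from cites(c,h)
round 1: derive path(d,c) via R0 from cites(d,c)
round 1: derive path(d,f) via R0 from cites(d,f)
round 1: derive path(d,g) via R0 from cites(d,g)
round 1: derive path(d,h) via R0 from cites(d,h)
round 1: derive path(f,b) via R0 from cites(f,b)
round 1: derive path(f,c) via R0 from cites(f,c)
round 1: derive path(f,f) via R0 from cites(f,f)
round 1: derive path(f,j) via R0 from cites(f,j)
round 1: derive path(g,b) via R0 from cites(g,b)
round 1: derive path(g,g) via R0 from cites(g,g)
round 1: derive path(i,g) via R0 from cites(i,g)
round 2: derive path(b,g) via R1 from path(b,i), cites(i,g)
round 2: derive path(d,b) via R1 from path(d,f), cites(f,b)
round 2: derive path(d,j) via R1 from path(d,f), cites(f,j)
round 2: derive path(f,h) via R1 from path(f,c), cites(c,h)
round 2: derive path(f,i) via R1 from path(f,b), cites(b,i)
round 2: derive path(g,i) via R1 from path(g,b), cites(b,i)
round 2: derive path(g,j) via R1 from path(g,b), cites(b,j)
round 2: derive path(i,b) via R1 from path(i,g), cites(g,b)
round 3: derive path(d,i) via R1 from path(d,b), cites(b,i)
round 3: derive path(f,g) via R1 from path(f,i), cites(i,g)
round 3: derive path(i,i) via R1 from path(i,b), cites(b,i)
round 3: derive path(i,j) via R1 from path(i,b), cites(b,j)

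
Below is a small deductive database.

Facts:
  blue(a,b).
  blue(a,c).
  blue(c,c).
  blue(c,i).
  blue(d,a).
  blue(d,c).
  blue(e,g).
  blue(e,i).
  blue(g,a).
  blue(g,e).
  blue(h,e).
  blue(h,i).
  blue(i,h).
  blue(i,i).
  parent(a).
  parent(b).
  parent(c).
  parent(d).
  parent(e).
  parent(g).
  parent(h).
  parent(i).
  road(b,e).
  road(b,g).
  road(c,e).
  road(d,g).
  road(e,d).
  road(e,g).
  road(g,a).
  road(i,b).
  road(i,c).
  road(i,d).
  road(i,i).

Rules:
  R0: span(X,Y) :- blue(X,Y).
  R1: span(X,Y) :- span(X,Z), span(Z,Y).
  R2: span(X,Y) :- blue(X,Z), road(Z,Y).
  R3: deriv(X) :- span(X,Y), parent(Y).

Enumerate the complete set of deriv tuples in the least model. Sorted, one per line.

deriv(a)
deriv(c)
deriv(d)
deriv(e)
deriv(g)
deriv(h)
deriv(i)

round 1: derive span(a,b) via R0 from blue(a,b)
round 1: derive span(a,c) via R0 from blue(a,c)
round 1: derive span(c,c) via R0 from blue(c,c)
round 1: derive span(c,i) via R0 from blue(c,i)
round 1: derive span(d,a) via R0 from blue(d,a)
round 1: derive span(d,c) via R0 from blue(d,c)
round 1: derive span(e,g) via R0 from blue(e,g)
round 1: derive span(e,i) via R0 from blue(e,i)
round 1: derive span(g,a) via R0 from blue(g,a)
round 1: derive span(g,e) via R0 from blue(g,e)
round 1: derive span(h,e) via R0 from blue(h,e)
round 1: derive span(h,i) via R0 from blue(h,i)
round 1: derive span(i,h) via R0 from blue(i,h)
round 1: derive span(i,i) via R0 from blue(i,i)
round 1: derive span(a,e) via R2 from blue(a,b), road(b,e)
round 1: derive span(a,g) via R2 from blue(a,b), road(b,g)
round 1: derive span(c,b) via R2 from blue(c,i), road(i,b)
round 1: derive span(c,d) via R2 from blue(c,i), road(i,d)
round 1: derive span(c,e) via R2 from blue(c,c), road(c,e)
round 1: derive span(d,e) via R2 from blue(d,c), road(c,e)
round 1: derive span(e,a) via R2 from blue(e,g), road(g,a)
round 1: derive span(e,b) via R2 from blue(e,i), road(i,b)
round 1: derive span(e,c) via R2 from blue(e,i), road(i,c)
round 1: derive span(e,d) via R2 from blue(e,i), road(i,d)
round 1: derive span(g,d) via R2 from blue(g,e), road(e,d)
round 1: derive span(g,g) via R2 from blue(g,e), road(e,g)
round 1: derive span(h,b) via R2 from blue(h,i), road(i,b)
round 1: derive span(h,c) via R2 from blue(h,i), road(i,c)
round 1: derive span(h,d) via R2 from blue(h,e), road(e,d)
round 1: derive span(h,g) via R2 from blue(h,e), road(e,g)
round 1: derive span(i,b) via R2 from blue(i,i), road(i,b)
round 1: derive span(i,c) via R2 from blue(i,i), road(i,c)
round 1: derive span(i,d) via R2 from blue(i,i), road(i,d)
round 2: derive span(a,a) via R1 from span(a,e), span(e,a)
round 2: derive span(a,d) via R1 from span(a,c), span(c,d)
round 2: derive span(a,i) via R1 from span(a,c), span(c,i)
round 2: derive span(c,a) via R1 from span(c,d), span(d,a)
round 2: derive span(c,g) via R1 from span(c,e), span(e,g)
round 2: derive span(c,h) via R1 from span(c,i), span(i,h)
round 2: derive span(d,b) via R1 from span(d,a), span(a,b)
round 2: derive span(d,d) via R1 from span(d,c), span(c,d)
round 2: derive span(d,g) via R1 from span(d,a), span(a,g)
round 2: derive span(d,i) via R1 from span(d,c), span(c,i)
round 2: derive span(e,e) via R1 from span(e,a), span(a,e)
round 2: derive span(e,h) via R1 from span(e,i), span(i,h)
round 2: derive span(g,b) via R1 from span(g,a), span(a,b)
round 2: derive span(g,c) via R1 from span(g,a), span(a,c)
round 2: derive span(g,i) via R1 from span(g,e), span(e,i)
round 2: derive span(h,a) via R1 from span(h,d), span(d,a)
round 2: derive span(h,h) via R1 from span(h,i), span(i,h)
round 2: derive span(i,a) via R1 from span(i,d), span(d,a)
round 2: derive span(i,e) via R1 from span(i,c), span(c,e)
round 2: derive span(i,g) via R1 from span(i,h), span(h,g)
round 2: derive deriv(a) via R3 from span(a,b), parent(b)
round 2: derive deriv(c) via R3 from span(c,b), parent(b)
round 2: derive deriv(d) via R3 from span(d,a), parent(a)
round 2: derive deriv(e) via R3 from span(e,a), parent(a)
round 2: derive deriv(g) via R3 from span(g,a), parent(a)
round 2: derive deriv(h) via R3 from span(h,b), parent(b)
round 2: derive deriv(i) via R3 from span(i,b), parent(b)
round 3: derive span(a,h) via R1 from span(a,c), span(c,h)
round 3: derive span(d,h) via R1 from span(d,c), span(c,h)
round 3: derive span(g,h) via R1 from span(g,c), span(c,h)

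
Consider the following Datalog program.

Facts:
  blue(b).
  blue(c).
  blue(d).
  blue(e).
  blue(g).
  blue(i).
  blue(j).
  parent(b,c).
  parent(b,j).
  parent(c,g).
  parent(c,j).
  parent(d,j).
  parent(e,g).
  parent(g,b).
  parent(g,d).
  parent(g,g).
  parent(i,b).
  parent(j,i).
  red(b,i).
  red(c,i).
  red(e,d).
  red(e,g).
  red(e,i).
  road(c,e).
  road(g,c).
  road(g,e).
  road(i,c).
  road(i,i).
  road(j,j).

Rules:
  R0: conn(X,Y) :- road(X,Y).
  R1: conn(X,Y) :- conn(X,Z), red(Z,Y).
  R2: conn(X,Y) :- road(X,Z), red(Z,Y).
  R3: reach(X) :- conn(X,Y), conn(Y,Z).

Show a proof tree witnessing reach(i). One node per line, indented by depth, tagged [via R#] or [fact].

round 1: derive conn(c,e) via R0 from road(c,e)
round 1: derive conn(g,c) via R0 from road(g,c)
round 1: derive conn(g,e) via R0 from road(g,e)
round 1: derive conn(i,c) via R0 from road(i,c)
round 1: derive conn(i,i) via R0 from road(i,i)
round 1: derive conn(j,j) via R0 from road(j,j)
round 1: derive conn(c,d) via R2 from road(c,e), red(e,d)
round 1: derive conn(c,g) via R2 from road(c,e), red(e,g)
round 1: derive conn(c,i) via R2 from road(c,e), red(e,i)
round 1: derive conn(g,d) via R2 from road(g,e), red(e,d)
round 1: derive conn(g,g) via R2 from road(g,e), red(e,g)
round 1: derive conn(g,i) via R2 from road(g,c), red(c,i)
round 2: derive reach(c) via R3 from conn(c,g), conn(g,c)
round 2: derive reach(g) via R3 from conn(g,c), conn(c,d)
round 2: derive reach(i) via R3 from conn(i,c), conn(c,d)
round 2: derive reach(j) via R3 from conn(j,j), conn(j,j)

reach(i)  [via R3]
  conn(i,c)  [via R0]
    road(i,c)  [fact]
  conn(c,d)  [via R2]
    road(c,e)  [fact]
    red(e,d)  [fact]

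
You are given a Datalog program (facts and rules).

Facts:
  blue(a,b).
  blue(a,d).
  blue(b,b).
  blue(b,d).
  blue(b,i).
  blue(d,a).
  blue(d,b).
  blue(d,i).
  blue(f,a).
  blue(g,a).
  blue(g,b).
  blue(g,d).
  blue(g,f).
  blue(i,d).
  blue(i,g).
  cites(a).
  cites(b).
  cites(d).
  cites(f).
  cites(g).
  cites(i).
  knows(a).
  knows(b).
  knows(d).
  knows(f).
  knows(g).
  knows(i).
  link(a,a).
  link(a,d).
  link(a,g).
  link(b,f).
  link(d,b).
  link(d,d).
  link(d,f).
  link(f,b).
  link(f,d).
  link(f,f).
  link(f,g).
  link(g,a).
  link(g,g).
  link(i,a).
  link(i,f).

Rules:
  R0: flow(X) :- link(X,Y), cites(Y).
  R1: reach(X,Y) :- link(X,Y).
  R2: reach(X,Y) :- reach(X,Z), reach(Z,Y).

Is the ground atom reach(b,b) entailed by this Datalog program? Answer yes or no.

yes

round 1: derive reach(a,a) via R1 from link(a,a)
round 1: derive reach(a,d) via R1 from link(a,d)
round 1: derive reach(a,g) via R1 from link(a,g)
round 1: derive reach(b,f) via R1 from link(b,f)
round 1: derive reach(d,b) via R1 from link(d,b)
round 1: derive reach(d,d) via R1 from link(d,d)
round 1: derive reach(d,f) via R1 from link(d,f)
round 1: derive reach(f,b) via R1 from link(f,b)
round 1: derive reach(f,d) via R1 from link(f,d)
round 1: derive reach(f,f) via R1 from link(f,f)
round 1: derive reach(f,g) via R1 from link(f,g)
round 1: derive reach(g,a) via R1 from link(g,a)
round 1: derive reach(g,g) via R1 from link(g,g)
round 1: derive reach(i,a) via R1 from link(i,a)
round 1: derive reach(i,f) via R1 from link(i,f)
round 2: derive reach(a,b) via R2 from reach(a,d), reach(d,b)
round 2: derive reach(a,f) via R2 from reach(a,d), reach(d,f)
round 2: derive reach(b,b) via R2 from reach(b,f), reach(f,b)
round 2: derive reach(b,d) via R2 from reach(b,f), reach(f,d)
round 2: derive reach(b,g) via R2 from reach(b,f), reach(f,g)
round 2: derive reach(d,g) via R2 from reach(d,f), reach(f,g)
round 2: derive reach(f,a) via R2 from reach(f,g), reach(g,a)
round 2: derive reach(g,d) via R2 from reach(g,a), reach(a,d)
round 2: derive reach(i,b) via R2 from reach(i,f), reach(f,b)
round 2: derive reach(i,d) via R2 from reach(i,a), reach(a,d)
round 2: derive reach(i,g) via R2 from reach(i,a), reach(a,g)
round 3: derive reach(b,a) via R2 from reach(b,f), reach(f,a)
round 3: derive reach(d,a) via R2 from reach(d,f), reach(f,a)
round 3: derive reach(g,b) via R2 from reach(g,a), reach(a,b)
round 3: derive reach(g,f) via R2 from reach(g,a), reach(a,f)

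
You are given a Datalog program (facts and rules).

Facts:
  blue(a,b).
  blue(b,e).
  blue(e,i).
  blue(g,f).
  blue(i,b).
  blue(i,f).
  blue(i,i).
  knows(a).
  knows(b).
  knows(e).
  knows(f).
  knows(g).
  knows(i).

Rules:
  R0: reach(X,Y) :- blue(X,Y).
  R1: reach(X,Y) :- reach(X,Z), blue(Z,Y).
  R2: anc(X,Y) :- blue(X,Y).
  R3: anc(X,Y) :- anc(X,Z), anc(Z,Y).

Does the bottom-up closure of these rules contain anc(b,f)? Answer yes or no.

yes

round 1: derive anc(a,b) via R2 from blue(a,b)
round 1: derive anc(b,e) via R2 from blue(b,e)
round 1: derive anc(e,i) via R2 from blue(e,i)
round 1: derive anc(g,f) via R2 from blue(g,f)
round 1: derive anc(i,b) via R2 from blue(i,b)
round 1: derive anc(i,f) via R2 from blue(i,f)
round 1: derive anc(i,i) via R2 from blue(i,i)
round 2: derive anc(a,e) via R3 from anc(a,b), anc(b,e)
round 2: derive anc(b,i) via R3 from anc(b,e), anc(e,i)
round 2: derive anc(e,b) via R3 from anc(e,i), anc(i,b)
round 2: derive anc(e,f) via R3 from anc(e,i), anc(i,f)
round 2: derive anc(i,e) via R3 from anc(i,b), anc(b,e)
round 3: derive anc(a,f) via R3 from anc(a,e), anc(e,f)
round 3: derive anc(a,i) via R3 from anc(a,b), anc(b,i)
round 3: derive anc(b,b) via R3 from anc(b,e), anc(e,b)
round 3: derive anc(b,f) via R3 from anc(b,e), anc(e,f)
round 3: derive anc(e,e) via R3 from anc(e,b), anc(b,e)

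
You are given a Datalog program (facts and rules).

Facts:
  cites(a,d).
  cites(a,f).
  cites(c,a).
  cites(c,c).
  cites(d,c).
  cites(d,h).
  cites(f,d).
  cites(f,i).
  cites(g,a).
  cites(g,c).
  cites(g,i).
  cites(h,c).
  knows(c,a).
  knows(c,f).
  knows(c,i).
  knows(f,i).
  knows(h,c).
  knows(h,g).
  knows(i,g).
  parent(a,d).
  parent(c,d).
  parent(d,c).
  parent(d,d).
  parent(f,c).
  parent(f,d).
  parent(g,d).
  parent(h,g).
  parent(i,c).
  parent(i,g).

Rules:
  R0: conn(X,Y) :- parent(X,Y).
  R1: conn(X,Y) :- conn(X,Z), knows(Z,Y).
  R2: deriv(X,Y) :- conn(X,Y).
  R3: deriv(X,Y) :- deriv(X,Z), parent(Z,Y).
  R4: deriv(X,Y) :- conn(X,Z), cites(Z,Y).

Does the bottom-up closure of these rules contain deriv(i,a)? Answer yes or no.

yes

round 1: derive conn(a,d) via R0 from parent(a,d)
round 1: derive conn(c,d) via R0 from parent(c,d)
round 1: derive conn(d,c) via R0 from parent(d,c)
round 1: derive conn(d,d) via R0 from parent(d,d)
round 1: derive conn(f,c) via R0 from parent(f,c)
round 1: derive conn(f,d) via R0 from parent(f,d)
round 1: derive conn(g,d) via R0 from parent(g,d)
round 1: derive conn(h,g) via R0 from parent(h,g)
round 1: derive conn(i,c) via R0 from parent(i,c)
round 1: derive conn(i,g) via R0 from parent(i,g)
round 2: derive conn(d,a) via R1 from conn(d,c), knows(c,a)
round 2: derive conn(d,f) via R1 from conn(d,c), knows(c,f)
round 2: derive conn(d,i) via R1 from conn(d,c), knows(c,i)
round 2: derive conn(f,a) via R1 from conn(f,c), knows(c,a)
round 2: derive conn(f,f) via R1 from conn(f,c), knows(c,f)
round 2: derive conn(f,i) via R1 from conn(f,c), knows(c,i)
round 2: derive conn(i,a) via R1 from conn(i,c), knows(c,a)
round 2: derive conn(i,f) via R1 from conn(i,c), knows(c,f)
round 2: derive conn(i,i) via R1 from conn(i,c), knows(c,i)
round 2: derive deriv(a,d) via R2 from conn(a,d)
round 2: derive deriv(c,d) via R2 from conn(c,d)
round 2: derive deriv(d,c) via R2 from conn(d,c)
round 2: derive deriv(d,d) via R2 from conn(d,d)
round 2: derive deriv(f,c) via R2 from conn(f,c)
round 2: derive deriv(f,d) via R2 from conn(f,d)
round 2: derive deriv(g,d) via R2 from conn(g,d)
round 2: derive deriv(h,g) via R2 from conn(h,g)
round 2: derive deriv(i,c) via R2 from conn(i,c)
round 2: derive deriv(i,g) via R2 from conn(i,g)
round 2: derive deriv(a,c) via R4 from conn(a,d), cites(d,c)
round 2: derive deriv(a,h) via R4 from conn(a,d), cites(d,h)
round 2: derive deriv(c,c) via R4 from conn(c,d), cites(d,c)
round 2: derive deriv(c,h) via R4 from conn(c,d), cites(d,h)
round 2: derive deriv(d,a) via R4 from conn(d,c), cites(c,a)
round 2: derive deriv(d,h) via R4 from conn(d,d), cites(d,h)
round 2: derive deriv(f,a) via R4 from conn(f,c), cites(c,a)
round 2: derive deriv(f,h) via R4 from conn(f,d), cites(d,h)
round 2: derive deriv(g,c) via R4 from conn(g,d), cites(d,c)
round 2: derive deriv(g,h) via R4 from conn(g,d), cites(d,h)
round 2: derive deriv(h,a) via R4 from conn(h,g), cites(g,a)
round 2: derive deriv(h,c) via R4 from conn(h,g), cites(g,c)
round 2: derive deriv(h,i) via R4 from conn(h,g), cites(g,i)
round 2: derive deriv(i,a) via R4 from conn(i,c), cites(c,a)
round 2: derive deriv(i,i) via R4 from conn(i,g), cites(g,i)
round 3: derive conn(d,g) via R1 from conn(d,i), knows(i,g)
round 3: derive conn(f,g) via R1 from conn(f,i), knows(i,g)
round 3: derive deriv(d,f) via R2 from conn(d,f)
round 3: derive deriv(d,i) via R2 from conn(d,i)
round 3: derive deriv(f,f) via R2 from conn(f,f)
round 3: derive deriv(f,i) via R2 from conn(f,i)
round 3: derive deriv(i,f) via R2 from conn(i,f)
round 3: derive deriv(a,g) via R3 from deriv(a,h), parent(h,g)
round 3: derive deriv(c,g) via R3 from deriv(c,h), parent(h,g)
round 3: derive deriv(d,g) via R3 from deriv(d,h), parent(h,g)
round 3: derive deriv(f,g) via R3 from deriv(f,h), parent(h,g)
round 3: derive deriv(g,g) via R3 from deriv(g,h), parent(h,g)
round 3: derive deriv(h,d) via R3 from deriv(h,a), parent(a,d)
round 3: derive deriv(i,d) via R3 from deriv(i,a), parent(a,d)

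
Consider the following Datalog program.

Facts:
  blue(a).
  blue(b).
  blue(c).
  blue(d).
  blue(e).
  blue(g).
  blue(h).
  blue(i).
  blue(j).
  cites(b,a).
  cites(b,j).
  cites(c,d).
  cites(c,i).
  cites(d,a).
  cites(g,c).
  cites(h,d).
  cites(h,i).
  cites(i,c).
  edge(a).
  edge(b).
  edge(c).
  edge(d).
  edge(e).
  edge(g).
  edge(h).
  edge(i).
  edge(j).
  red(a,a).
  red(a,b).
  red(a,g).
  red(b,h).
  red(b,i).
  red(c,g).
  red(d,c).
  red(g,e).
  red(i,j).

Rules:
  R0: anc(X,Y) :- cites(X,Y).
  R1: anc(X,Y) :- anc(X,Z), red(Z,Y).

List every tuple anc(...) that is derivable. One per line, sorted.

round 1: derive anc(b,a) via R0 from cites(b,a)
round 1: derive anc(b,j) via R0 from cites(b,j)
round 1: derive anc(c,d) via R0 from cites(c,d)
round 1: derive anc(c,i) via R0 from cites(c,i)
round 1: derive anc(d,a) via R0 from cites(d,a)
round 1: derive anc(g,c) via R0 from cites(g,c)
round 1: derive anc(h,d) via R0 from cites(h,d)
round 1: derive anc(h,i) via R0 from cites(h,i)
round 1: derive anc(i,c) via R0 from cites(i,c)
round 2: derive anc(b,b) via R1 from anc(b,a), red(a,b)
round 2: derive anc(b,g) via R1 from anc(b,a), red(a,g)
round 2: derive anc(c,c) via R1 from anc(c,d), red(d,c)
round 2: derive anc(c,j) via R1 from anc(c,i), red(i,j)
round 2: derive anc(d,b) via R1 from anc(d,a), red(a,b)
round 2: derive anc(d,g) via R1 from anc(d,a), red(a,g)
round 2: derive anc(g,g) via R1 from anc(g,c), red(c,g)
round 2: derive anc(h,c) via R1 from anc(h,d), red(d,c)
round 2: derive anc(h,j) via R1 from anc(h,i), red(i,j)
round 2: derive anc(i,g) via R1 from anc(i,c), red(c,g)
round 3: derive anc(b,e) via R1 from anc(b,g), red(g,e)
round 3: derive anc(b,h) via R1 from anc(b,b), red(b,h)
round 3: derive anc(b,i) via R1 from anc(b,b), red(b,i)
round 3: derive anc(c,g) via R1 from anc(c,c), red(c,g)
round 3: derive anc(d,e) via R1 from anc(d,g), red(g,e)
round 3: derive anc(d,h) via R1 from anc(d,b), red(b,h)
round 3: derive anc(d,i) via R1 from anc(d,b), red(b,i)
round 3: derive anc(g,e) via R1 from anc(g,g), red(g,e)
round 3: derive anc(h,g) via R1 from anc(h,c), red(c,g)
round 3: derive anc(i,e) via R1 from anc(i,g), red(g,e)
round 4: derive anc(c,e) via R1 from anc(c,g), red(g,e)
round 4: derive anc(d,j) via R1 from anc(d,i), red(i,j)
round 4: derive anc(h,e) via R1 from anc(h,g), red(g,e)

anc(b,a)
anc(b,b)
anc(b,e)
anc(b,g)
anc(b,h)
anc(b,i)
anc(b,j)
anc(c,c)
anc(c,d)
anc(c,e)
anc(c,g)
anc(c,i)
anc(c,j)
anc(d,a)
anc(d,b)
anc(d,e)
anc(d,g)
anc(d,h)
anc(d,i)
anc(d,j)
anc(g,c)
anc(g,e)
anc(g,g)
anc(h,c)
anc(h,d)
anc(h,e)
anc(h,g)
anc(h,i)
anc(h,j)
anc(i,c)
anc(i,e)
anc(i,g)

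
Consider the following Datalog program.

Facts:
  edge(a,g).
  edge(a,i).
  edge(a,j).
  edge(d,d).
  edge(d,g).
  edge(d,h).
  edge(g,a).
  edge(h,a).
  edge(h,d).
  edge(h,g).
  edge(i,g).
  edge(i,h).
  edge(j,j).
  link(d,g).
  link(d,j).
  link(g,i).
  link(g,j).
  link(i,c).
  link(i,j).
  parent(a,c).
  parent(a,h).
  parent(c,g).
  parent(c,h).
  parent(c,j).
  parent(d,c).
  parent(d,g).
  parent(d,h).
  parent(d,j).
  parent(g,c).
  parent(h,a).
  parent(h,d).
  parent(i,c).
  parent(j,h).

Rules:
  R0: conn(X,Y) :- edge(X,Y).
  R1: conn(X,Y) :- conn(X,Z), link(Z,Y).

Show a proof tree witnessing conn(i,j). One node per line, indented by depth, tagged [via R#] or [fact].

conn(i,j)  [via R1]
  conn(i,g)  [via R0]
    edge(i,g)  [fact]
  link(g,j)  [fact]

round 1: derive conn(a,g) via R0 from edge(a,g)
round 1: derive conn(a,i) via R0 from edge(a,i)
round 1: derive conn(a,j) via R0 from edge(a,j)
round 1: derive conn(d,d) via R0 from edge(d,d)
round 1: derive conn(d,g) via R0 from edge(d,g)
round 1: derive conn(d,h) via R0 from edge(d,h)
round 1: derive conn(g,a) via R0 from edge(g,a)
round 1: derive conn(h,a) via R0 from edge(h,a)
round 1: derive conn(h,d) via R0 from edge(h,d)
round 1: derive conn(h,g) via R0 from edge(h,g)
round 1: derive conn(i,g) via R0 from edge(i,g)
round 1: derive conn(i,h) via R0 from edge(i,h)
round 1: derive conn(j,j) via R0 from edge(j,j)
round 2: derive conn(a,c) via R1 from conn(a,i), link(i,c)
round 2: derive conn(d,i) via R1 from conn(d,g), link(g,i)
round 2: derive conn(d,j) via R1 from conn(d,d), link(d,j)
round 2: derive conn(h,i) via R1 from conn(h,g), link(g,i)
round 2: derive conn(h,j) via R1 from conn(h,d), link(d,j)
round 2: derive conn(i,i) via R1 from conn(i,g), link(g,i)
round 2: derive conn(i,j) via R1 from conn(i,g), link(g,j)
round 3: derive conn(d,c) via R1 from conn(d,i), link(i,c)
round 3: derive conn(h,c) via R1 from conn(h,i), link(i,c)
round 3: derive conn(i,c) via R1 from conn(i,i), link(i,c)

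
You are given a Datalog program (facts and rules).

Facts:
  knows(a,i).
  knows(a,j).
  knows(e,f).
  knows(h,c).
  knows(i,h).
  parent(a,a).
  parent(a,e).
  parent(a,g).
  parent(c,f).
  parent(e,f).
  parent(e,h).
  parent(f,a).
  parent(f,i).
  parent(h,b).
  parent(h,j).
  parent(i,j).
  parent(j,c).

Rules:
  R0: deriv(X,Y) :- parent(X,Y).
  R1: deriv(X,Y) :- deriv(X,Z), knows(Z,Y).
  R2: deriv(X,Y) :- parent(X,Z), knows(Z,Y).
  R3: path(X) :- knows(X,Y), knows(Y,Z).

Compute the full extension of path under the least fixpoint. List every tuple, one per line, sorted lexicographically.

path(a)
path(i)

round 1: derive path(a) via R3 from knows(a,i), knows(i,h)
round 1: derive path(i) via R3 from knows(i,h), knows(h,c)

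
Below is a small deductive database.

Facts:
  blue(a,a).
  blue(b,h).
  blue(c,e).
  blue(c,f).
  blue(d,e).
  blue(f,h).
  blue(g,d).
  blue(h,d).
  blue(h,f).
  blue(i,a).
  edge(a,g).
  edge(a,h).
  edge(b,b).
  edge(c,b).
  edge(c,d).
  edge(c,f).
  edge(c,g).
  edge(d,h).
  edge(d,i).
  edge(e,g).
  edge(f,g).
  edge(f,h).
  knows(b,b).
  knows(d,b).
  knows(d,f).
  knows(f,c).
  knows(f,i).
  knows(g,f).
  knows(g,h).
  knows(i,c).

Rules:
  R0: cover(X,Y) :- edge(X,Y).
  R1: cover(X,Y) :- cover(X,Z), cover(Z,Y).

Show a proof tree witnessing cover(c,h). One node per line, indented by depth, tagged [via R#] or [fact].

cover(c,h)  [via R1]
  cover(c,d)  [via R0]
    edge(c,d)  [fact]
  cover(d,h)  [via R0]
    edge(d,h)  [fact]

round 1: derive cover(a,g) via R0 from edge(a,g)
round 1: derive cover(a,h) via R0 from edge(a,h)
round 1: derive cover(b,b) via R0 from edge(b,b)
round 1: derive cover(c,b) via R0 from edge(c,b)
round 1: derive cover(c,d) via R0 from edge(c,d)
round 1: derive cover(c,f) via R0 from edge(c,f)
round 1: derive cover(c,g) via R0 from edge(c,g)
round 1: derive cover(d,h) via R0 from edge(d,h)
round 1: derive cover(d,i) via R0 from edge(d,i)
round 1: derive cover(e,g) via R0 from edge(e,g)
round 1: derive cover(f,g) via R0 from edge(f,g)
round 1: derive cover(f,h) via R0 from edge(f,h)
round 2: derive cover(c,h) via R1 from cover(c,d), cover(d,h)
round 2: derive cover(c,i) via R1 from cover(c,d), cover(d,i)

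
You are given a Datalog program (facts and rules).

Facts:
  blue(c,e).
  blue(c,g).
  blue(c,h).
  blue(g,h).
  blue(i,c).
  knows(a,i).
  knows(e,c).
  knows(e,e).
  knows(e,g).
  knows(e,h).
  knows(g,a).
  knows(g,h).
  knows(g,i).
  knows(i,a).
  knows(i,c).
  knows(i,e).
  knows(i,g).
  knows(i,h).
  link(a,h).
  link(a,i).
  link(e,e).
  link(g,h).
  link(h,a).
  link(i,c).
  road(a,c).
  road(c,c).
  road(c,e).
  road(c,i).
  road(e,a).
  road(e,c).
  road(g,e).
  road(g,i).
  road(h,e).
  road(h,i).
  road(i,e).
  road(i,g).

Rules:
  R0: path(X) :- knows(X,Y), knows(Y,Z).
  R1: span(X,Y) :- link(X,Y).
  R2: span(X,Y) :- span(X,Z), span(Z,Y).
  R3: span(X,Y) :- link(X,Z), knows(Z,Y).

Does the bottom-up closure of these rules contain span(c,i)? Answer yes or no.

round 1: derive span(a,h) via R1 from link(a,h)
round 1: derive span(a,i) via R1 from link(a,i)
round 1: derive span(e,e) via R1 from link(e,e)
round 1: derive span(g,h) via R1 from link(g,h)
round 1: derive span(h,a) via R1 from link(h,a)
round 1: derive span(i,c) via R1 from link(i,c)
round 1: derive span(a,a) via R3 from link(a,i), knows(i,a)
round 1: derive span(a,c) via R3 from link(a,i), knows(i,c)
round 1: derive span(a,e) via R3 from link(a,i), knows(i,e)
round 1: derive span(a,g) via R3 from link(a,i), knows(i,g)
round 1: derive span(e,c) via R3 from link(e,e), knows(e,c)
round 1: derive span(e,g) via R3 from link(e,e), knows(e,g)
round 1: derive span(e,h) via R3 from link(e,e), knows(e,h)
round 1: derive span(h,i) via R3 from link(h,a), knows(a,i)
round 2: derive span(e,a) via R2 from span(e,h), span(h,a)
round 2: derive span(e,i) via R2 from span(e,h), span(h,i)
round 2: derive span(g,a) via R2 from span(g,h), span(h,a)
round 2: derive span(g,i) via R2 from span(g,h), span(h,i)
round 2: derive span(h,c) via R2 from span(h,a), span(a,c)
round 2: derive span(h,e) via R2 from span(h,a), span(a,e)
round 2: derive span(h,g) via R2 from span(h,a), span(a,g)
round 2: derive span(h,h) via R2 from span(h,a), span(a,h)
round 3: derive span(g,c) via R2 from span(g,a), span(a,c)
round 3: derive span(g,e) via R2 from span(g,a), span(a,e)
round 3: derive span(g,g) via R2 from span(g,a), span(a,g)

no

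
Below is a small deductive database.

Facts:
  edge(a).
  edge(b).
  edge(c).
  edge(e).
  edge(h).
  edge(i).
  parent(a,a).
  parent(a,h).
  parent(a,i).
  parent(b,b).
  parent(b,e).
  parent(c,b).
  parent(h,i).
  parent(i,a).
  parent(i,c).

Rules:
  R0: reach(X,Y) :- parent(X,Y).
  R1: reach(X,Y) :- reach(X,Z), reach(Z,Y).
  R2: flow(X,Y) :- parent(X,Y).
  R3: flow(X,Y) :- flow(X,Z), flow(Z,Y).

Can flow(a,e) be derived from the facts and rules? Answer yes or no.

yes

round 1: derive flow(a,a) via R2 from parent(a,a)
round 1: derive flow(a,h) via R2 from parent(a,h)
round 1: derive flow(a,i) via R2 from parent(a,i)
round 1: derive flow(b,b) via R2 from parent(b,b)
round 1: derive flow(b,e) via R2 from parent(b,e)
round 1: derive flow(c,b) via R2 from parent(c,b)
round 1: derive flow(h,i) via R2 from parent(h,i)
round 1: derive flow(i,a) via R2 from parent(i,a)
round 1: derive flow(i,c) via R2 from parent(i,c)
round 2: derive flow(a,c) via R3 from flow(a,i), flow(i,c)
round 2: derive flow(c,e) via R3 from flow(c,b), flow(b,e)
round 2: derive flow(h,a) via R3 from flow(h,i), flow(i,a)
round 2: derive flow(h,c) via R3 from flow(h,i), flow(i,c)
round 2: derive flow(i,b) via R3 from flow(i,c), flow(c,b)
round 2: derive flow(i,h) via R3 from flow(i,a), flow(a,h)
round 2: derive flow(i,i) via R3 from flow(i,a), flow(a,i)
round 3: derive flow(a,b) via R3 from flow(a,c), flow(c,b)
round 3: derive flow(a,e) via R3 from flow(a,c), flow(c,e)
round 3: derive flow(h,b) via R3 from flow(h,c), flow(c,b)
round 3: derive flow(h,e) via R3 from flow(h,c), flow(c,e)
round 3: derive flow(h,h) via R3 from flow(h,a), flow(a,h)
round 3: derive flow(i,e) via R3 from flow(i,b), flow(b,e)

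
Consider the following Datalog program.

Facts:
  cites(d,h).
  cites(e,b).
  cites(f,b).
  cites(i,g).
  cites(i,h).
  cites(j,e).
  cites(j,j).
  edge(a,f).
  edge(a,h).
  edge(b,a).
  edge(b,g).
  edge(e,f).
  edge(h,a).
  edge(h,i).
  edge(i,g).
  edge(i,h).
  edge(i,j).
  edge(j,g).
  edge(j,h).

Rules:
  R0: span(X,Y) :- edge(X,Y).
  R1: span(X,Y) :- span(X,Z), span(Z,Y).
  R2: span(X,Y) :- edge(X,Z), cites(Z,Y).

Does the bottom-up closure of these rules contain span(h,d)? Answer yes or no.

no

round 1: derive span(a,f) via R0 from edge(a,f)
round 1: derive span(a,h) via R0 from edge(a,h)
round 1: derive span(b,a) via R0 from edge(b,a)
round 1: derive span(b,g) via R0 from edge(b,g)
round 1: derive span(e,f) via R0 from edge(e,f)
round 1: derive span(h,a) via R0 from edge(h,a)
round 1: derive span(h,i) via R0 from edge(h,i)
round 1: derive span(i,g) via R0 from edge(i,g)
round 1: derive span(i,h) via R0 from edge(i,h)
round 1: derive span(i,j) via R0 from edge(i,j)
round 1: derive span(j,g) via R0 from edge(j,g)
round 1: derive span(j,h) via R0 from edge(j,h)
round 1: derive span(a,b) via R2 from edge(a,f), cites(f,b)
round 1: derive span(e,b) via R2 from edge(e,f), cites(f,b)
round 1: derive span(h,g) via R2 from edge(h,i), cites(i,g)
round 1: derive span(h,h) via R2 from edge(h,i), cites(i,h)
round 1: derive span(i,e) via R2 from edge(i,j), cites(j,e)
round 2: derive span(a,a) via R1 from span(a,b), span(b,a)
round 2: derive span(a,g) via R1 from span(a,b), span(b,g)
round 2: derive span(a,i) via R1 from span(a,h), span(h,i)
round 2: derive span(b,b) via R1 from span(b,a), span(a,b)
round 2: derive span(b,f) via R1 from span(b,a), span(a,f)
round 2: derive span(b,h) via R1 from span(b,a), span(a,h)
round 2: derive span(e,a) via R1 from span(e,b), span(b,a)
round 2: derive span(e,g) via R1 from span(e,b), span(b,g)
round 2: derive span(h,b) via R1 from span(h,a), span(a,b)
round 2: derive span(h,e) via R1 from span(h,i), span(i,e)
round 2: derive span(h,f) via R1 from span(h,a), span(a,f)
round 2: derive span(h,j) via R1 from span(h,i), span(i,j)
round 2: derive span(i,a) via R1 from span(i,h), span(h,a)
round 2: derive span(i,b) via R1 from span(i,e), span(e,b)
round 2: derive span(i,f) via R1 from span(i,e), span(e,f)
round 2: derive span(i,i) via R1 from span(i,h), span(h,i)
round 2: derive span(j,a) via R1 from span(j,h), span(h,a)
round 2: derive span(j,i) via R1 from span(j,h), span(h,i)
round 3: derive span(a,e) via R1 from span(a,h), span(h,e)
round 3: derive span(a,j) via R1 from span(a,h), span(h,j)
round 3: derive span(b,e) via R1 from span(b,h), span(h,e)
round 3: derive span(b,i) via R1 from span(b,a), span(a,i)
round 3: derive span(b,j) via R1 from span(b,h), span(h,j)
round 3: derive span(e,h) via R1 from span(e,a), span(a,h)
round 3: derive span(e,i) via R1 from span(e,a), span(a,i)
round 3: derive span(j,b) via R1 from span(j,a), span(a,b)
round 3: derive span(j,e) via R1 from span(j,h), span(h,e)
round 3: derive span(j,f) via R1 from span(j,a), span(a,f)
round 3: derive span(j,j) via R1 from span(j,h), span(h,j)
round 4: derive span(e,e) via R1 from span(e,a), span(a,e)
round 4: derive span(e,j) via R1 from span(e,a), span(a,j)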